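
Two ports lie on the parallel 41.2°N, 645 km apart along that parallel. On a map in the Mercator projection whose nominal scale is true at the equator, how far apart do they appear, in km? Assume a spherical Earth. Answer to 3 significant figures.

857 km

For Mercator, h = k = sec φ (a conformal cylindrical projection has a single point scale, 1/cos φ).
Along the parallel, k = sec 41.2° = 1/0.7524 = 1.329.
Map distance = 645 × 1.329 ≈ 857 km.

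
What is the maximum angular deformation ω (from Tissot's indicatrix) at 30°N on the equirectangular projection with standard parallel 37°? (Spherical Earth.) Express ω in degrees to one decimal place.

With standard parallel φ₀ = 37°, the equirectangular projection gives x = Rλ cos φ₀, y = Rφ, so h = 1 and k = cos 37° / cos φ.
At 30°: h = 1.000, k = 0.9222; principal scales a = 1.000, b = 0.9222.
sin(ω/2) = (a − b)/(a + b) = 0.07782/1.922 = 0.04048, so ω = 2 arcsin(0.04048) ≈ 4.6°.

4.6°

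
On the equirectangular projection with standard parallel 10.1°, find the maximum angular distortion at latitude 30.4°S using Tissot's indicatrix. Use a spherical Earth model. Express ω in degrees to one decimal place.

7.6°

The equidistant cylindrical projection with φ₀ = 10.1° has h = 1 (meridians true) and k = cos φ₀ / cos φ along parallels.
At 30.4°: h = 1.000, k = 1.141; principal scales a = 1.141, b = 1.000.
sin(ω/2) = (a − b)/(a + b) = 0.1414/2.141 = 0.06605, so ω = 2 arcsin(0.06605) ≈ 7.6°.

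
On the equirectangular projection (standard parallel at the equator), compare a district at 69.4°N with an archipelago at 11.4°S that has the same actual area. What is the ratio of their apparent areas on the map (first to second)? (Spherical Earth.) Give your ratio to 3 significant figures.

2.79

Plate carrée maps x = Rλ, y = Rφ. The meridian scale is h = 1 and the parallel scale is k = 1/cos φ = sec φ.
Areal scale at 69.4°: h·k = 1.000 × 2.842 = 2.842.
Areal scale at 11.4°: h·k = 1.000 × 1.020 = 1.020.
Ratio = 2.842/1.020 ≈ 2.79.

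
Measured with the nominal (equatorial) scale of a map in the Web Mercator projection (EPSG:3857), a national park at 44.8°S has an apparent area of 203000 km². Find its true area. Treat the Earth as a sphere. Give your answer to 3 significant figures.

For Mercator, h = k = sec φ (a conformal cylindrical projection has a single point scale, 1/cos φ).
Areal scale = k² = sec²φ = 1/cos²(44.8°) = 1/0.7096² = 1.986.
True area = apparent / (areal scale) = 203000 / 1.986 ≈ 102000 km².

102000 km²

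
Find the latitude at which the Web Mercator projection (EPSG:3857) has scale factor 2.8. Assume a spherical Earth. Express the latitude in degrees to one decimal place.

69.1°

Mercator scale is k = sec φ = 1/cos φ.
1/cos φ = 2.8  ⇒  cos φ = 0.3571  ⇒  φ = arccos(0.3571) ≈ 69.1°.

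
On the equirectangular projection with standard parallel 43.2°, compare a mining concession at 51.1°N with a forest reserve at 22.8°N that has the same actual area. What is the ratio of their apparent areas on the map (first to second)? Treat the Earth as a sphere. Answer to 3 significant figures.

With standard parallel φ₀ = 43.2°, the equirectangular projection gives x = Rλ cos φ₀, y = Rφ, so h = 1 and k = cos 43.2° / cos φ.
Areal scale at 51.1°: h·k = 1.000 × 1.161 = 1.161.
Areal scale at 22.8°: h·k = 1.000 × 0.7908 = 0.7908.
Ratio = 1.161/0.7908 ≈ 1.47.

1.47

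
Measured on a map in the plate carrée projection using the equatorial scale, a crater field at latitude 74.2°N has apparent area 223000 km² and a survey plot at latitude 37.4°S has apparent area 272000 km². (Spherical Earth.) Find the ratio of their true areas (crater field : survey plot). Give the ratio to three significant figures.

Plate carrée has h = 1 and k = sec φ, giving areal scale sec φ; true area = (apparent area) · cos φ.
True area of crater field: 223000 × cos(74.2°) = 223000 × 0.2723 = 60720 km².
True area of survey plot: 272000 × cos(37.4°) = 272000 × 0.7944 = 216100 km².
Ratio = 60720 / 216100 ≈ 0.281.

0.281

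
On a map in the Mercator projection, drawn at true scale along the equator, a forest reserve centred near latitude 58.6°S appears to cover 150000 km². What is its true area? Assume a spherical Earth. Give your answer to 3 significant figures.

40700 km²

Mercator is conformal, so the point scale is isotropic: h = k = sec φ = 1/cos φ.
Areal scale = k² = sec²φ = 1/cos²(58.6°) = 1/0.5210² = 3.684.
True area = apparent / (areal scale) = 150000 / 3.684 ≈ 40700 km².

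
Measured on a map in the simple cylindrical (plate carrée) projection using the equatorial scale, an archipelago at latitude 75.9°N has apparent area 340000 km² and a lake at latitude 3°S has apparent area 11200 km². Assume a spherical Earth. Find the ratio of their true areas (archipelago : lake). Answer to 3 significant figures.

Plate carrée has h = 1 and k = sec φ, giving areal scale sec φ; true area = (apparent area) · cos φ.
True area of archipelago: 340000 × cos(75.9°) = 340000 × 0.2436 = 82830 km².
True area of lake: 11200 × cos(3°) = 11200 × 0.9986 = 11180 km².
Ratio = 82830 / 11180 ≈ 7.41.

7.41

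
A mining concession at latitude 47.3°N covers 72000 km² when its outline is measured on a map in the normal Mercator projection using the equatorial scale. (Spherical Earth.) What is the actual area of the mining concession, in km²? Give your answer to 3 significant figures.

The Mercator projection is conformal; its linear scale factor is the same in every direction and equals sec φ = 1/cos φ.
Areal scale = k² = sec²φ = 1/cos²(47.3°) = 1/0.6782² = 2.174.
True area = apparent / (areal scale) = 72000 / 2.174 ≈ 33100 km².

33100 km²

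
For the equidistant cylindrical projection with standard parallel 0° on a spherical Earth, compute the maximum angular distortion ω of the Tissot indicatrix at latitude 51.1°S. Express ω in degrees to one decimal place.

26.4°

Plate carrée maps x = Rλ, y = Rφ. The meridian scale is h = 1 and the parallel scale is k = 1/cos φ = sec φ.
At 51.1°: h = 1.000, k = 1.592; principal scales a = 1.592, b = 1.000.
sin(ω/2) = (a − b)/(a + b) = 0.5925/2.592 = 0.2285, so ω = 2 arcsin(0.2285) ≈ 26.4°.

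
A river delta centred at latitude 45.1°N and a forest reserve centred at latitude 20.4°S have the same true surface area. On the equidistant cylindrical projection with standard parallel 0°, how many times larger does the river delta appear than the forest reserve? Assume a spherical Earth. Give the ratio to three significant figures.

1.33

In the plate carrée (x = Rλ, y = Rφ), meridians are true-scale (h = 1) and parallels are stretched by k = sec φ.
Areal scale at 45.1°: h·k = 1.000 × 1.417 = 1.417.
Areal scale at 20.4°: h·k = 1.000 × 1.067 = 1.067.
Ratio = 1.417/1.067 ≈ 1.33.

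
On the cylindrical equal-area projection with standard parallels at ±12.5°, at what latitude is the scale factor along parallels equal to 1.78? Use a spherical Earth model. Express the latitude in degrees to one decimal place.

56.7°

Cylindrical equal-area (φ₀ = 12.5°): h = cos φ / cos 12.5° along meridians, k = cos 12.5° / cos φ along parallels; h·k = 1.
k = cos φ₀ / cos φ = 1.78  ⇒  cos φ = cos 12.5° / 1.78 = 0.5485.
φ = arccos(0.5485) ≈ 56.7°.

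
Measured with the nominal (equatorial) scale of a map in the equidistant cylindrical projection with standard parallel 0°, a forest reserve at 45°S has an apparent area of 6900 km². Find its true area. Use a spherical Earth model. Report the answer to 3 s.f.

4880 km²

In the plate carrée (x = Rλ, y = Rφ), meridians are true-scale (h = 1) and parallels are stretched by k = sec φ.
Areal scale = h·k = 1 × sec φ; at 45°, h = 1.000, k = 1.414, so h·k = 1.414.
True area = apparent / (areal scale) = 6900 / 1.414 ≈ 4880 km².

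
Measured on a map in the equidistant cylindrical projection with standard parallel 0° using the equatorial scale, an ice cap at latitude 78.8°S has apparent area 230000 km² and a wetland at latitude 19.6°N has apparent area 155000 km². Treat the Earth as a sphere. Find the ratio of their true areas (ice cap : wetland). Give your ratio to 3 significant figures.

0.306

Plate carrée has h = 1 and k = sec φ, giving areal scale sec φ; true area = (apparent area) · cos φ.
True area of ice cap: 230000 × cos(78.8°) = 230000 × 0.1942 = 44670 km².
True area of wetland: 155000 × cos(19.6°) = 155000 × 0.9421 = 146000 km².
Ratio = 44670 / 146000 ≈ 0.306.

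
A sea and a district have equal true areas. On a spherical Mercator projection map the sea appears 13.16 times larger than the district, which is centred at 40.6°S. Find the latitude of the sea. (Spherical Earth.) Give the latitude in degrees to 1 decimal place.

77.9°

For equal true areas on Mercator, apparent areas scale as sec²φ, so the ratio is cos²φ₂ / cos²φ₁.
cos²φ₂ / cos²φ₁ = 13.16  ⇒  cos φ₁ = cos 40.6° / √13.16 = 0.7593/3.628 = 0.2093.
φ₁ = arccos(0.2093) ≈ 77.9°.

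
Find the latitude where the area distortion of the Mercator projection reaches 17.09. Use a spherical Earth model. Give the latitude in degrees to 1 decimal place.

Mercator areal scale is sec²φ.
sec²φ = 17.09  ⇒  cos²φ = 0.05851  ⇒  cos φ = 0.2419.
φ = arccos(0.2419) ≈ 76.0°.

76.0°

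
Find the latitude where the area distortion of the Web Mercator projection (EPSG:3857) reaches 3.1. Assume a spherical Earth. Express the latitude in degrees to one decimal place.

55.4°

Mercator areal scale is sec²φ.
sec²φ = 3.1  ⇒  cos²φ = 0.3226  ⇒  cos φ = 0.5680.
φ = arccos(0.5680) ≈ 55.4°.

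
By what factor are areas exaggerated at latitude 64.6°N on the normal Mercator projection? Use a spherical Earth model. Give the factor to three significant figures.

5.44

Mercator is conformal, so the point scale is isotropic: h = k = sec φ = 1/cos φ.
Areal scale = k² = sec²φ = 1/cos²(64.6°) = 1/0.4289² = 5.435.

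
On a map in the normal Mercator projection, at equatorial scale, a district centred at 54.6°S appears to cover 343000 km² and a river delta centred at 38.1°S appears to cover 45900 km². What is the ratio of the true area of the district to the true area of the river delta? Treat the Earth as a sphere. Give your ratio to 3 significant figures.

Mercator's areal exaggeration is sec²φ; hence true area = (apparent area) · cos²φ.
True area of district: 343000 × cos²(54.6°) = 343000 × 0.3356 = 115100 km².
True area of river delta: 45900 × cos²(38.1°) = 45900 × 0.6193 = 28420 km².
Ratio = 115100 / 28420 ≈ 4.05.

4.05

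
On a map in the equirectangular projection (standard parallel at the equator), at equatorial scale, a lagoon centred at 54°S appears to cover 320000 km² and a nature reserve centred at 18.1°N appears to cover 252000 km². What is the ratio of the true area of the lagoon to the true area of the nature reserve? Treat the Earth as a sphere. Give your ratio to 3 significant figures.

Plate carrée has h = 1 and k = sec φ, giving areal scale sec φ; true area = (apparent area) · cos φ.
True area of lagoon: 320000 × cos(54°) = 320000 × 0.5878 = 188100 km².
True area of nature reserve: 252000 × cos(18.1°) = 252000 × 0.9505 = 239500 km².
Ratio = 188100 / 239500 ≈ 0.785.

0.785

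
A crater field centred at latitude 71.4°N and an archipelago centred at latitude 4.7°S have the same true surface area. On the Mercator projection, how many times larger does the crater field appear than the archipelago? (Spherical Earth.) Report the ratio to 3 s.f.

On Mercator, area is exaggerated by sec²φ = 1/cos²φ.
At 71.4°: sec²(71.4°) = 1/0.3190² = 9.829.
At 4.7°: sec²(4.7°) = 1/0.9966² = 1.007.
Ratio = 9.829/1.007 = cos²(4.7°)/cos²(71.4°) ≈ 9.76.

9.76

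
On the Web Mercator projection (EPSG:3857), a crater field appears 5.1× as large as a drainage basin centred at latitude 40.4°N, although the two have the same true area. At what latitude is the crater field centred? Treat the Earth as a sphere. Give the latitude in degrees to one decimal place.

Mercator areal scale is sec²φ, so apparent-area ratio = sec²φ₁ / sec²φ₂ = cos²φ₂ / cos²φ₁.
cos²φ₂ / cos²φ₁ = 5.1  ⇒  cos φ₁ = cos 40.4° / √5.1 = 0.7615/2.258 = 0.3372.
φ₁ = arccos(0.3372) ≈ 70.3°.

70.3°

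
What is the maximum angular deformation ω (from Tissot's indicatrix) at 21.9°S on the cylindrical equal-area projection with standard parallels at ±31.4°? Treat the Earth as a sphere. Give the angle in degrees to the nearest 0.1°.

Cylindrical equal-area (φ₀ = 31.4°): h = cos φ / cos 31.4° along meridians, k = cos 31.4° / cos φ along parallels; h·k = 1.
At 21.9°: h = 1.087, k = 0.9199; principal scales a = 1.087, b = 0.9199.
sin(ω/2) = (a − b)/(a + b) = 0.1671/2.007 = 0.08326, so ω = 2 arcsin(0.08326) ≈ 9.6°.

9.6°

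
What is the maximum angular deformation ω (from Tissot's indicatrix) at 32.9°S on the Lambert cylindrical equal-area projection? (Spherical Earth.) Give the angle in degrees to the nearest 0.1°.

The Lambert cylindrical equal-area projection is the cylindrical equal-area projection with its standard parallel at the equator (φ₀ = 0). A cylindrical equal-area projection with standard parallel φ₀ has meridian scale h = cos φ / cos φ₀ and parallel scale k = cos φ₀ / cos φ (so areas are preserved, h·k = 1).
At 32.9°: h = 0.8396, k = 1.191; principal scales a = 1.191, b = 0.8396.
sin(ω/2) = (a − b)/(a + b) = 0.3514/2.031 = 0.1730, so ω = 2 arcsin(0.1730) ≈ 19.9°.

19.9°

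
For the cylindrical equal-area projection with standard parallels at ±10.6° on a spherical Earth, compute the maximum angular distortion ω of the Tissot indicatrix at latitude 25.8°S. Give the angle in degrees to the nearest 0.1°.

10.0°

A cylindrical equal-area projection with standard parallel φ₀ has meridian scale h = cos φ / cos φ₀ and parallel scale k = cos φ₀ / cos φ (so areas are preserved, h·k = 1).
At 25.8°: h = 0.9159, k = 1.092; principal scales a = 1.092, b = 0.9159.
sin(ω/2) = (a − b)/(a + b) = 0.1758/2.008 = 0.08757, so ω = 2 arcsin(0.08757) ≈ 10.0°.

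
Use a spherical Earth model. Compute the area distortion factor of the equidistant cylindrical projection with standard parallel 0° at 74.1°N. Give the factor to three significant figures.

For the equirectangular projection with φ₀ = 0 (plate carrée), h = 1 along meridians and k = sec φ along parallels.
Areal scale = h·k = 1 × sec φ; at 74.1°, h = 1.000, k = 3.650, so h·k = 3.650.

3.65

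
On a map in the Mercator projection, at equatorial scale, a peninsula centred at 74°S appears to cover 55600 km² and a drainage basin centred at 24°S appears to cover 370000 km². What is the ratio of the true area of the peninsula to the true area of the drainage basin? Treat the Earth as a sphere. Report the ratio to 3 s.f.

0.0137

On Mercator the areal scale is sec²φ, so true area = apparent × cos²φ.
True area of peninsula: 55600 × cos²(74°) = 55600 × 0.07598 = 4224 km².
True area of drainage basin: 370000 × cos²(24°) = 370000 × 0.8346 = 308800 km².
Ratio = 4224 / 308800 ≈ 0.0137.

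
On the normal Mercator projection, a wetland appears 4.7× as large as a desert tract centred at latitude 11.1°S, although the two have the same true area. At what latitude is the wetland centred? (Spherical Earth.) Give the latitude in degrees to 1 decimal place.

For equal true areas on Mercator, apparent areas scale as sec²φ, so the ratio is cos²φ₂ / cos²φ₁.
cos²φ₂ / cos²φ₁ = 4.7  ⇒  cos φ₁ = cos 11.1° / √4.7 = 0.9813/2.168 = 0.4526.
φ₁ = arccos(0.4526) ≈ 63.1°.

63.1°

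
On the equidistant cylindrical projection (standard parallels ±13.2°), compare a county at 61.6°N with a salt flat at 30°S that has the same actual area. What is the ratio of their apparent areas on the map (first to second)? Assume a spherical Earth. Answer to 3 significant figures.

The equidistant cylindrical projection with φ₀ = 13.2° has h = 1 (meridians true) and k = cos φ₀ / cos φ along parallels.
Areal scale at 61.6°: h·k = 1.000 × 2.047 = 2.047.
Areal scale at 30°: h·k = 1.000 × 1.124 = 1.124.
Ratio = 2.047/1.124 ≈ 1.82.

1.82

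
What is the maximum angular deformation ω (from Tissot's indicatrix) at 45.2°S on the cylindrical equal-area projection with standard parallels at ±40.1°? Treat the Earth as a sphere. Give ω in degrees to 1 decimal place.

9.4°

For cylindrical equal-area with standard parallel φ₀, h = cos φ / cos φ₀ and k = cos φ₀ / cos φ, so h·k = 1.
At 45.2°: h = 0.9212, k = 1.086; principal scales a = 1.086, b = 0.9212.
sin(ω/2) = (a − b)/(a + b) = 0.1644/2.007 = 0.08191, so ω = 2 arcsin(0.08191) ≈ 9.4°.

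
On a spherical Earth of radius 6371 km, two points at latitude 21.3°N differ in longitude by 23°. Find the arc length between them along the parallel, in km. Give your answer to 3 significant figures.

2380 km

Arc length along a parallel = R cos φ · Δλ (with Δλ in radians).
= 6371 × cos 21.3° × (23° × π/180) = 6371 × 0.9317 × 0.4014 ≈ 2380 km.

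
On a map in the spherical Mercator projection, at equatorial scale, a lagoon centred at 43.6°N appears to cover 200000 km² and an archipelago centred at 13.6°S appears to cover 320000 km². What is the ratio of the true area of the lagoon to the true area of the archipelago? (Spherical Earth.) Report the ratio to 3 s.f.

0.347

On Mercator the areal scale is sec²φ, so true area = apparent × cos²φ.
True area of lagoon: 200000 × cos²(43.6°) = 200000 × 0.5244 = 104900 km².
True area of archipelago: 320000 × cos²(13.6°) = 320000 × 0.9447 = 302300 km².
Ratio = 104900 / 302300 ≈ 0.347.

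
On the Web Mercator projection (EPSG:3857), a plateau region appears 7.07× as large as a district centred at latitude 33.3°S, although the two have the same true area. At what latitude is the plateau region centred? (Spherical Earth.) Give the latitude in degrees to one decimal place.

71.7°

Mercator areal scale is sec²φ, so apparent-area ratio = sec²φ₁ / sec²φ₂ = cos²φ₂ / cos²φ₁.
cos²φ₂ / cos²φ₁ = 7.07  ⇒  cos φ₁ = cos 33.3° / √7.07 = 0.8358/2.659 = 0.3143.
φ₁ = arccos(0.3143) ≈ 71.7°.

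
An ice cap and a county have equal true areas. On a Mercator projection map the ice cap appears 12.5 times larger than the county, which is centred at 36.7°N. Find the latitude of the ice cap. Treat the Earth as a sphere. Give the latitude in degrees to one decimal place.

76.9°

On Mercator, (apparent₁)/(apparent₂) = sec²φ₁ / sec²φ₂ when true areas are equal.
cos²φ₂ / cos²φ₁ = 12.5  ⇒  cos φ₁ = cos 36.7° / √12.5 = 0.8018/3.536 = 0.2268.
φ₁ = arccos(0.2268) ≈ 76.9°.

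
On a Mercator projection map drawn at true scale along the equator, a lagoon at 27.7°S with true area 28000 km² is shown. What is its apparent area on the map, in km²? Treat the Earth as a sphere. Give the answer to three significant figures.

The Mercator projection is conformal; its linear scale factor is the same in every direction and equals sec φ = 1/cos φ.
Areal scale = k² = sec²φ = 1/cos²(27.7°) = 1/0.8854² = 1.276.
Apparent area = 28000 × 1.276 ≈ 35700 km².

35700 km²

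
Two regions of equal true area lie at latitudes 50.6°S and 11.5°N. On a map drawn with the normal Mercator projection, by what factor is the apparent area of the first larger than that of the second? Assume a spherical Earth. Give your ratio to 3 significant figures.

On Mercator, area is exaggerated by sec²φ = 1/cos²φ.
At 50.6°: sec²(50.6°) = 1/0.6347² = 2.482.
At 11.5°: sec²(11.5°) = 1/0.9799² = 1.041.
Ratio = 2.482/1.041 = cos²(11.5°)/cos²(50.6°) ≈ 2.38.

2.38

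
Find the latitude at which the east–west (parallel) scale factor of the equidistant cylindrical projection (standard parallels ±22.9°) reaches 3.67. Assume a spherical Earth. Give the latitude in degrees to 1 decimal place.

75.5°

With standard parallel φ₀ = 22.9°, the equirectangular projection gives x = Rλ cos φ₀, y = Rφ, so h = 1 and k = cos 22.9° / cos φ.
k = cos φ₀ / cos φ = 3.67  ⇒  cos φ = cos 22.9° / 3.67 = 0.2510.
φ = arccos(0.2510) ≈ 75.5°.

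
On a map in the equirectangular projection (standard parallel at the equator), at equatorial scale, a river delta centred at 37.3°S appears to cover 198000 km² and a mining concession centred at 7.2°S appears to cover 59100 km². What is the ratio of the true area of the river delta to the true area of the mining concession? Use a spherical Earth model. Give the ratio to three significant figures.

2.69

On the plate carrée, areal scale = h·k = 1 × sec φ, so true area = apparent × cos φ.
True area of river delta: 198000 × cos(37.3°) = 198000 × 0.7955 = 157500 km².
True area of mining concession: 59100 × cos(7.2°) = 59100 × 0.9921 = 58630 km².
Ratio = 157500 / 58630 ≈ 2.69.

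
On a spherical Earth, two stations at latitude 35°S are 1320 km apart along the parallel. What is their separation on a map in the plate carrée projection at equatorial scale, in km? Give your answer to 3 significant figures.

1610 km

For the equirectangular projection with φ₀ = 0 (plate carrée), h = 1 along meridians and k = sec φ along parallels.
Along the parallel, k = sec 35° = 1/0.8192 = 1.221.
Map distance = 1320 × 1.221 ≈ 1610 km.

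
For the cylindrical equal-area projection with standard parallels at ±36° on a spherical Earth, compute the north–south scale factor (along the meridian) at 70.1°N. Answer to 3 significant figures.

0.421

For cylindrical equal-area with standard parallel φ₀, h = cos φ / cos φ₀ and k = cos φ₀ / cos φ, so h·k = 1.
h = cos 70.1° / cos 36° = 0.3404/0.8090 = 0.4207.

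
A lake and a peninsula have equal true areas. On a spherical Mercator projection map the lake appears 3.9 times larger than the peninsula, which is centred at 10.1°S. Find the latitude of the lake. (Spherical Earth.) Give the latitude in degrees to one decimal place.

60.1°

For equal true areas on Mercator, apparent areas scale as sec²φ, so the ratio is cos²φ₂ / cos²φ₁.
cos²φ₂ / cos²φ₁ = 3.9  ⇒  cos φ₁ = cos 10.1° / √3.9 = 0.9845/1.975 = 0.4985.
φ₁ = arccos(0.4985) ≈ 60.1°.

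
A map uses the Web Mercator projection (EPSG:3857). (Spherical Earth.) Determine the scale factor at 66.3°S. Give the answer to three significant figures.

For Mercator, h = k = sec φ (a conformal cylindrical projection has a single point scale, 1/cos φ).
k = 1/cos 66.3° = 1/0.4019 = 2.488.

2.49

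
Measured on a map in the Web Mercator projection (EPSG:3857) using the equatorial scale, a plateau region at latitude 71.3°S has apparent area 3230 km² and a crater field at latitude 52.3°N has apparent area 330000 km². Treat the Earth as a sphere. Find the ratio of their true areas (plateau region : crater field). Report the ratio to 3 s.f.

Mercator's areal exaggeration is sec²φ; hence true area = (apparent area) · cos²φ.
True area of plateau region: 3230 × cos²(71.3°) = 3230 × 0.1028 = 332.0 km².
True area of crater field: 330000 × cos²(52.3°) = 330000 × 0.3740 = 123400 km².
Ratio = 332.0 / 123400 ≈ 0.00269.

0.00269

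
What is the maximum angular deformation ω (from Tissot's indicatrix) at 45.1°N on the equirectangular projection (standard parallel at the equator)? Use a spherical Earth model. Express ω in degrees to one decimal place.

For the equirectangular projection with φ₀ = 0 (plate carrée), h = 1 along meridians and k = sec φ along parallels.
At 45.1°: h = 1.000, k = 1.417; principal scales a = 1.417, b = 1.000.
sin(ω/2) = (a − b)/(a + b) = 0.4167/2.417 = 0.1724, so ω = 2 arcsin(0.1724) ≈ 19.9°.

19.9°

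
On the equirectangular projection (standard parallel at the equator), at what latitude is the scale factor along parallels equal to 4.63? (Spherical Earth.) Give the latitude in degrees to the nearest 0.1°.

Plate carrée: h = 1, k = sec φ along parallels.
sec φ = 4.63  ⇒  cos φ = 0.2160  ⇒  φ ≈ 77.5°.

77.5°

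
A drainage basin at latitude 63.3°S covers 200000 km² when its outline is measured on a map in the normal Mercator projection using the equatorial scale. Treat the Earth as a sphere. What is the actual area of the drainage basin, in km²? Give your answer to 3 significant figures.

The Mercator projection is conformal; its linear scale factor is the same in every direction and equals sec φ = 1/cos φ.
Areal scale = k² = sec²φ = 1/cos²(63.3°) = 1/0.4493² = 4.953.
True area = apparent / (areal scale) = 200000 / 4.953 ≈ 40400 km².

40400 km²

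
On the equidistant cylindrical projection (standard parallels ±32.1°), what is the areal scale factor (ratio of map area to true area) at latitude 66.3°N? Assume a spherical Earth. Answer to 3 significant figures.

In the equirectangular projection with standard parallel φ₀ = 32.1° (x = Rλ cos φ₀, y = Rφ), meridians are true-scale (h = 1) and the parallel scale is k = cos φ₀ / cos φ.
Areal scale = h·k = 1 × cos φ₀ / cos φ; at 66.3°, h = 1.000, k = 2.108, so h·k = 2.108.

2.11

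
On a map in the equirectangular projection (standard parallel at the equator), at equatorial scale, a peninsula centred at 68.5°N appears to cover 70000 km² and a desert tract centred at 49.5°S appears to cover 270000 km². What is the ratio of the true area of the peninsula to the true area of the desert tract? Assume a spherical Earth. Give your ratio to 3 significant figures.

Plate carrée has h = 1 and k = sec φ, giving areal scale sec φ; true area = (apparent area) · cos φ.
True area of peninsula: 70000 × cos(68.5°) = 70000 × 0.3665 = 25660 km².
True area of desert tract: 270000 × cos(49.5°) = 270000 × 0.6494 = 175400 km².
Ratio = 25660 / 175400 ≈ 0.146.

0.146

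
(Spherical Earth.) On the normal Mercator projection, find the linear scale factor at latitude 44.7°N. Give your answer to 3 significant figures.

Mercator is conformal, so the point scale is isotropic: h = k = sec φ = 1/cos φ.
k = 1/cos 44.7° = 1/0.7108 = 1.407.

1.41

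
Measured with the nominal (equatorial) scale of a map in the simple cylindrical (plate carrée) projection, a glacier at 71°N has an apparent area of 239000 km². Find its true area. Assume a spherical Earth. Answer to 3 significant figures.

For the equirectangular projection with φ₀ = 0 (plate carrée), h = 1 along meridians and k = sec φ along parallels.
Areal scale = h·k = 1 × sec φ; at 71°, h = 1.000, k = 3.072, so h·k = 3.072.
True area = apparent / (areal scale) = 239000 / 3.072 ≈ 77800 km².

77800 km²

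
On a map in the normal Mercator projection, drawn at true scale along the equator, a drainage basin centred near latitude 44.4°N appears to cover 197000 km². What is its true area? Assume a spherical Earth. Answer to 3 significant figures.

101000 km²

The Mercator projection is conformal; its linear scale factor is the same in every direction and equals sec φ = 1/cos φ.
Areal scale = k² = sec²φ = 1/cos²(44.4°) = 1/0.7145² = 1.959.
True area = apparent / (areal scale) = 197000 / 1.959 ≈ 101000 km².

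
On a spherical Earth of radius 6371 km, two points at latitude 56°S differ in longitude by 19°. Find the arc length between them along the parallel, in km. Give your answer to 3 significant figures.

1180 km

Arc length along a parallel = R cos φ · Δλ (with Δλ in radians).
= 6371 × cos 56° × (19° × π/180) = 6371 × 0.5592 × 0.3316 ≈ 1180 km.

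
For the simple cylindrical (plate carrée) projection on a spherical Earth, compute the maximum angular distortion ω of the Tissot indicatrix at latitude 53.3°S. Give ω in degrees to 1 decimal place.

29.2°

In the plate carrée (x = Rλ, y = Rφ), meridians are true-scale (h = 1) and parallels are stretched by k = sec φ.
At 53.3°: h = 1.000, k = 1.673; principal scales a = 1.673, b = 1.000.
sin(ω/2) = (a − b)/(a + b) = 0.6733/2.673 = 0.2519, so ω = 2 arcsin(0.2519) ≈ 29.2°.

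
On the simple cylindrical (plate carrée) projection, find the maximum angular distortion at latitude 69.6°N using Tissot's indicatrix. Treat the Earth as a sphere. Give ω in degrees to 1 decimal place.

Plate carrée maps x = Rλ, y = Rφ. The meridian scale is h = 1 and the parallel scale is k = 1/cos φ = sec φ.
At 69.6°: h = 1.000, k = 2.869; principal scales a = 2.869, b = 1.000.
sin(ω/2) = (a − b)/(a + b) = 1.869/3.869 = 0.4831, so ω = 2 arcsin(0.4831) ≈ 57.8°.

57.8°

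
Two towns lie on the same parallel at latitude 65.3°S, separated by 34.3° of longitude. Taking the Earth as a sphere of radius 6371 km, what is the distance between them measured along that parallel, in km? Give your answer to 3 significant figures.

1590 km

Arc length along a parallel = R cos φ · Δλ (with Δλ in radians).
= 6371 × cos 65.3° × (34.3° × π/180) = 6371 × 0.4179 × 0.5986 ≈ 1590 km.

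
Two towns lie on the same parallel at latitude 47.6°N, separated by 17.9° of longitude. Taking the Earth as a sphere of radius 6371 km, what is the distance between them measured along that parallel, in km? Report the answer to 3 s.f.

1340 km

Arc length along a parallel = R cos φ · Δλ (with Δλ in radians).
= 6371 × cos 47.6° × (17.9° × π/180) = 6371 × 0.6743 × 0.3124 ≈ 1340 km.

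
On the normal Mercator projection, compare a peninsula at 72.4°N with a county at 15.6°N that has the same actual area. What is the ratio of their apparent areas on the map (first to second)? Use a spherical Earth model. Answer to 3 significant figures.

10.1

Mercator is conformal with k = sec φ, so areal scale = k² = sec²φ.
At 72.4°: sec²(72.4°) = 1/0.3024² = 10.94.
At 15.6°: sec²(15.6°) = 1/0.9632² = 1.078.
Ratio = 10.94/1.078 = cos²(15.6°)/cos²(72.4°) ≈ 10.1.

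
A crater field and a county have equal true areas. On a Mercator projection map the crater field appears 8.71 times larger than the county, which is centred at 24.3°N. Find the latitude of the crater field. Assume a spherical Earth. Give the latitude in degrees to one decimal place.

Mercator areal scale is sec²φ, so apparent-area ratio = sec²φ₁ / sec²φ₂ = cos²φ₂ / cos²φ₁.
cos²φ₂ / cos²φ₁ = 8.71  ⇒  cos φ₁ = cos 24.3° / √8.71 = 0.9114/2.951 = 0.3088.
φ₁ = arccos(0.3088) ≈ 72.0°.

72.0°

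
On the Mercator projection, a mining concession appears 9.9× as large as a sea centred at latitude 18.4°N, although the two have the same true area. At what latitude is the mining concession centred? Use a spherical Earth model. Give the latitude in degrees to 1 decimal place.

On Mercator, (apparent₁)/(apparent₂) = sec²φ₁ / sec²φ₂ when true areas are equal.
cos²φ₂ / cos²φ₁ = 9.9  ⇒  cos φ₁ = cos 18.4° / √9.9 = 0.9489/3.146 = 0.3016.
φ₁ = arccos(0.3016) ≈ 72.4°.

72.4°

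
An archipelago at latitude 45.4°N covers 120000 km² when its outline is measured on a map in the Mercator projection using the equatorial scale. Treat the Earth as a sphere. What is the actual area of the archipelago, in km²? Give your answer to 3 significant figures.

59200 km²

Mercator is conformal, so the point scale is isotropic: h = k = sec φ = 1/cos φ.
Areal scale = k² = sec²φ = 1/cos²(45.4°) = 1/0.7022² = 2.028.
True area = apparent / (areal scale) = 120000 / 2.028 ≈ 59200 km².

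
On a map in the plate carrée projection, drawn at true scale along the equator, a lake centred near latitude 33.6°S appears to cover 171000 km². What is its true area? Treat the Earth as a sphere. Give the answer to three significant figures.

142000 km²

For the equirectangular projection with φ₀ = 0 (plate carrée), h = 1 along meridians and k = sec φ along parallels.
Areal scale = h·k = 1 × sec φ; at 33.6°, h = 1.000, k = 1.201, so h·k = 1.201.
True area = apparent / (areal scale) = 171000 / 1.201 ≈ 142000 km².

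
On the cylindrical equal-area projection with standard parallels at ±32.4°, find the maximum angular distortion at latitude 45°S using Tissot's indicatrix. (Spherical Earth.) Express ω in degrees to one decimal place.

Cylindrical equal-area (φ₀ = 32.4°): h = cos φ / cos 32.4° along meridians, k = cos 32.4° / cos φ along parallels; h·k = 1.
At 45°: h = 0.8375, k = 1.194; principal scales a = 1.194, b = 0.8375.
sin(ω/2) = (a − b)/(a + b) = 0.3566/2.032 = 0.1755, so ω = 2 arcsin(0.1755) ≈ 20.2°.

20.2°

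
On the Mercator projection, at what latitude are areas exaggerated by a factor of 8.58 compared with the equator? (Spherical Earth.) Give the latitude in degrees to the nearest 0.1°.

Mercator areal scale is sec²φ.
sec²φ = 8.58  ⇒  cos²φ = 0.1166  ⇒  cos φ = 0.3414.
φ = arccos(0.3414) ≈ 70.0°.

70.0°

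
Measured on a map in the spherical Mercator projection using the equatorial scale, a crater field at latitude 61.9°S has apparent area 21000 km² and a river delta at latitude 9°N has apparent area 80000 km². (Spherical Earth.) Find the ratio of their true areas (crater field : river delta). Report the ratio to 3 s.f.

Since Mercator area scale is 1/cos²φ, the true area equals the apparent area multiplied by cos²φ.
True area of crater field: 21000 × cos²(61.9°) = 21000 × 0.2219 = 4659 km².
True area of river delta: 80000 × cos²(9°) = 80000 × 0.9755 = 78040 km².
Ratio = 4659 / 78040 ≈ 0.0597.

0.0597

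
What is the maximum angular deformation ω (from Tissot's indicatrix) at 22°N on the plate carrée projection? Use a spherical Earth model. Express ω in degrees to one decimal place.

4.3°

For the equirectangular projection with φ₀ = 0 (plate carrée), h = 1 along meridians and k = sec φ along parallels.
At 22°: h = 1.000, k = 1.079; principal scales a = 1.079, b = 1.000.
sin(ω/2) = (a − b)/(a + b) = 0.07853/2.079 = 0.03778, so ω = 2 arcsin(0.03778) ≈ 4.3°.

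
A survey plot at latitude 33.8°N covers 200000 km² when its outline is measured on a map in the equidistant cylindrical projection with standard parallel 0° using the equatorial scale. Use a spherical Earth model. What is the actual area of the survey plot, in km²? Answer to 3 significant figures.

In the plate carrée (x = Rλ, y = Rφ), meridians are true-scale (h = 1) and parallels are stretched by k = sec φ.
Areal scale = h·k = 1 × sec φ; at 33.8°, h = 1.000, k = 1.203, so h·k = 1.203.
True area = apparent / (areal scale) = 200000 / 1.203 ≈ 166000 km².

166000 km²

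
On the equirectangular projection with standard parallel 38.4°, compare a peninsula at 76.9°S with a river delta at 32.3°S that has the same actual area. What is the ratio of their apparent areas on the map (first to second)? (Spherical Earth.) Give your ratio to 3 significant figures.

3.73

With standard parallel φ₀ = 38.4°, the equirectangular projection gives x = Rλ cos φ₀, y = Rφ, so h = 1 and k = cos 38.4° / cos φ.
Areal scale at 76.9°: h·k = 1.000 × 3.458 = 3.458.
Areal scale at 32.3°: h·k = 1.000 × 0.9272 = 0.9272.
Ratio = 3.458/0.9272 ≈ 3.73.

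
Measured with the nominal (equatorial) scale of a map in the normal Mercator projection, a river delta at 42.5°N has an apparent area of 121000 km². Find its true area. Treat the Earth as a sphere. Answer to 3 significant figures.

Mercator is conformal, so the point scale is isotropic: h = k = sec φ = 1/cos φ.
Areal scale = k² = sec²φ = 1/cos²(42.5°) = 1/0.7373² = 1.840.
True area = apparent / (areal scale) = 121000 / 1.840 ≈ 65800 km².

65800 km²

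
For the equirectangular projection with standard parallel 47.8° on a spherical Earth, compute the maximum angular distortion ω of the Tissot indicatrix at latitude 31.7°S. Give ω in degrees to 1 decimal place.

13.5°

With standard parallel φ₀ = 47.8°, the equirectangular projection gives x = Rλ cos φ₀, y = Rφ, so h = 1 and k = cos 47.8° / cos φ.
At 31.7°: h = 1.000, k = 0.7895; principal scales a = 1.000, b = 0.7895.
sin(ω/2) = (a − b)/(a + b) = 0.2105/1.790 = 0.1176, so ω = 2 arcsin(0.1176) ≈ 13.5°.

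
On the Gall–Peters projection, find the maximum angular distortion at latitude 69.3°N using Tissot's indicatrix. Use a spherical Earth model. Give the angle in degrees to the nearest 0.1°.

73.8°

Gall–Peters is a cylindrical equal-area projection with standard parallels at ±45°. A cylindrical equal-area projection with standard parallel φ₀ has meridian scale h = cos φ / cos φ₀ and parallel scale k = cos φ₀ / cos φ (so areas are preserved, h·k = 1).
At 69.3°: h = 0.4999, k = 2.000; principal scales a = 2.000, b = 0.4999.
sin(ω/2) = (a − b)/(a + b) = 1.501/2.500 = 0.6001, so ω = 2 arcsin(0.6001) ≈ 73.8°.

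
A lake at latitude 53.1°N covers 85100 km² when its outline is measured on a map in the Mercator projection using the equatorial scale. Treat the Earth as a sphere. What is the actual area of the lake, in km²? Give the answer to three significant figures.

30700 km²

For Mercator, h = k = sec φ (a conformal cylindrical projection has a single point scale, 1/cos φ).
Areal scale = k² = sec²φ = 1/cos²(53.1°) = 1/0.6004² = 2.774.
True area = apparent / (areal scale) = 85100 / 2.774 ≈ 30700 km².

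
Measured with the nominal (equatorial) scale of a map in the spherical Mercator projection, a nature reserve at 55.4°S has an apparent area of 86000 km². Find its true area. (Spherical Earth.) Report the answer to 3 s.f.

27700 km²

Mercator is conformal, so the point scale is isotropic: h = k = sec φ = 1/cos φ.
Areal scale = k² = sec²φ = 1/cos²(55.4°) = 1/0.5678² = 3.101.
True area = apparent / (areal scale) = 86000 / 3.101 ≈ 27700 km².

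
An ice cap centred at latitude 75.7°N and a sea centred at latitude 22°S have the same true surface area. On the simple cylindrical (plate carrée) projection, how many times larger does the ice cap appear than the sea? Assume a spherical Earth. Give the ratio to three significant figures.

Plate carrée maps x = Rλ, y = Rφ. The meridian scale is h = 1 and the parallel scale is k = 1/cos φ = sec φ.
Areal scale at 75.7°: h·k = 1.000 × 4.049 = 4.049.
Areal scale at 22°: h·k = 1.000 × 1.079 = 1.079.
Ratio = 4.049/1.079 ≈ 3.75.

3.75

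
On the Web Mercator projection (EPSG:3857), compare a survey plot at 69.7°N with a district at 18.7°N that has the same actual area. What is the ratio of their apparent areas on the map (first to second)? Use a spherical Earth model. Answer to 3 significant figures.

Mercator is conformal with k = sec φ, so areal scale = k² = sec²φ.
At 69.7°: sec²(69.7°) = 1/0.3469² = 8.308.
At 18.7°: sec²(18.7°) = 1/0.9472² = 1.115.
Ratio = 8.308/1.115 = cos²(18.7°)/cos²(69.7°) ≈ 7.45.

7.45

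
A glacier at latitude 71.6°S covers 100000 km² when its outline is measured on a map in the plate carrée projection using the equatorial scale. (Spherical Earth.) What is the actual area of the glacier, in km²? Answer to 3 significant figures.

31600 km²

For the equirectangular projection with φ₀ = 0 (plate carrée), h = 1 along meridians and k = sec φ along parallels.
Areal scale = h·k = 1 × sec φ; at 71.6°, h = 1.000, k = 3.168, so h·k = 3.168.
True area = apparent / (areal scale) = 100000 / 3.168 ≈ 31600 km².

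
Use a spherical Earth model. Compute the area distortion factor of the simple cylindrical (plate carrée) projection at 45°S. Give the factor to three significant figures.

1.41

In the plate carrée (x = Rλ, y = Rφ), meridians are true-scale (h = 1) and parallels are stretched by k = sec φ.
Areal scale = h·k = 1 × sec φ; at 45°, h = 1.000, k = 1.414, so h·k = 1.414.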